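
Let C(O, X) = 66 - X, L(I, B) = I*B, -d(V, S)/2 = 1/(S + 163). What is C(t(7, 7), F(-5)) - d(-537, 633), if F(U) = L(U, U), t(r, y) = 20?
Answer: 16319/398 ≈ 41.003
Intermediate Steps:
d(V, S) = -2/(163 + S) (d(V, S) = -2/(S + 163) = -2/(163 + S))
L(I, B) = B*I
F(U) = U**2 (F(U) = U*U = U**2)
C(t(7, 7), F(-5)) - d(-537, 633) = (66 - 1*(-5)**2) - (-2)/(163 + 633) = (66 - 1*25) - (-2)/796 = (66 - 25) - (-2)/796 = 41 - 1*(-1/398) = 41 + 1/398 = 16319/398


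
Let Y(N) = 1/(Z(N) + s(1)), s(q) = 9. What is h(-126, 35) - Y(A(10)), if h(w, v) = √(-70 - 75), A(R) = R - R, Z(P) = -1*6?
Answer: -⅓ + I*√145 ≈ -0.33333 + 12.042*I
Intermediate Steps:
Z(P) = -6
A(R) = 0
h(w, v) = I*√145 (h(w, v) = √(-145) = I*√145)
Y(N) = ⅓ (Y(N) = 1/(-6 + 9) = 1/3 = ⅓)
h(-126, 35) - Y(A(10)) = I*√145 - 1*⅓ = I*√145 - ⅓ = -⅓ + I*√145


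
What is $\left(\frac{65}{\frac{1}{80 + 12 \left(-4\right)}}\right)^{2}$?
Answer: $4326400$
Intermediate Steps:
$\left(\frac{65}{\frac{1}{80 + 12 \left(-4\right)}}\right)^{2} = \left(\frac{65}{\frac{1}{80 - 48}}\right)^{2} = \left(\frac{65}{\frac{1}{32}}\right)^{2} = \left(65 \frac{1}{\frac{1}{32}}\right)^{2} = \left(65 \cdot 32\right)^{2} = 2080^{2} = 4326400$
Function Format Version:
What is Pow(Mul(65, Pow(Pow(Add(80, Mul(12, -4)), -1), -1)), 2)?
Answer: 4326400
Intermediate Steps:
Pow(Mul(65, Pow(Pow(Add(80, Mul(12, -4)), -1), -1)), 2) = Pow(Mul(65, Pow(Pow(Add(80, -48), -1), -1)), 2) = Pow(Mul(65, Pow(Pow(32, -1), -1)), 2) = Pow(Mul(65, Pow(Rational(1, 32), -1)), 2) = Pow(Mul(65, 32), 2) = Pow(2080, 2) = 4326400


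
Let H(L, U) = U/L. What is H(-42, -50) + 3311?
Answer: 69556/21 ≈ 3312.2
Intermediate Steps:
H(-42, -50) + 3311 = -50/(-42) + 3311 = -50*(-1/42) + 3311 = 25/21 + 3311 = 69556/21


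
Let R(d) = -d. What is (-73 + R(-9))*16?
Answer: -1024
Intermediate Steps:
(-73 + R(-9))*16 = (-73 - 1*(-9))*16 = (-73 + 9)*16 = -64*16 = -1024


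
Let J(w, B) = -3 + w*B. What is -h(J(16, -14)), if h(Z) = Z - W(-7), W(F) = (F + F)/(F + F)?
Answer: 228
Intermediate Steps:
W(F) = 1 (W(F) = (2*F)/((2*F)) = (2*F)*(1/(2*F)) = 1)
J(w, B) = -3 + B*w
h(Z) = -1 + Z (h(Z) = Z - 1*1 = Z - 1 = -1 + Z)
-h(J(16, -14)) = -(-1 + (-3 - 14*16)) = -(-1 + (-3 - 224)) = -(-1 - 227) = -1*(-228) = 228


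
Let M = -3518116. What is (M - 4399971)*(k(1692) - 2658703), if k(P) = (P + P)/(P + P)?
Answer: 21051833743074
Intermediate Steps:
k(P) = 1 (k(P) = (2*P)/((2*P)) = (2*P)*(1/(2*P)) = 1)
(M - 4399971)*(k(1692) - 2658703) = (-3518116 - 4399971)*(1 - 2658703) = -7918087*(-2658702) = 21051833743074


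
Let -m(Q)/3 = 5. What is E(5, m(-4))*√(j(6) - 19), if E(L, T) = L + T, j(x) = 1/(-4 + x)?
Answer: -5*I*√74 ≈ -43.012*I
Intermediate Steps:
m(Q) = -15 (m(Q) = -3*5 = -15)
E(5, m(-4))*√(j(6) - 19) = (5 - 15)*√(1/(-4 + 6) - 19) = -10*√(1/2 - 19) = -10*√(½ - 19) = -5*I*√74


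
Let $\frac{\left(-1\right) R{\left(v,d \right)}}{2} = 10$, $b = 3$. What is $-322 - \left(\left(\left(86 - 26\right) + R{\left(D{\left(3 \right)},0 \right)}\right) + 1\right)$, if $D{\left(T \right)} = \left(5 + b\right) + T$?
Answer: $-363$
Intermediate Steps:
$D{\left(T \right)} = 8 + T$ ($D{\left(T \right)} = \left(5 + 3\right) + T = 8 + T$)
$R{\left(v,d \right)} = -20$ ($R{\left(v,d \right)} = \left(-2\right) 10 = -20$)
$-322 - \left(\left(\left(86 - 26\right) + R{\left(D{\left(3 \right)},0 \right)}\right) + 1\right) = -322 - \left(\left(\left(86 - 26\right) - 20\right) + 1\right) = -322 - \left(\left(60 - 20\right) + 1\right) = -322 - \left(40 + 1\right) = -322 - 41 = -363$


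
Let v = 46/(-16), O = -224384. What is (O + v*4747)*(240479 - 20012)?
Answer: -419824946151/8 ≈ -5.2478e+10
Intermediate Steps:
v = -23/8 (v = 46*(-1/16) = -23/8 ≈ -2.8750)
(O + v*4747)*(240479 - 20012) = (-224384 - 23/8*4747)*(240479 - 20012) = (-224384 - 109181/8)*220467 = -1904253/8*220467 = -419824946151/8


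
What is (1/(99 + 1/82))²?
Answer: 6724/65918161 ≈ 0.00010201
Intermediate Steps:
(1/(99 + 1/82))² = (1/(8119/82))² = (82/8119)² = 6724/65918161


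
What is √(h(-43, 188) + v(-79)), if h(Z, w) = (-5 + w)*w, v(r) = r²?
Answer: √40645 ≈ 201.61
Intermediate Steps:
h(Z, w) = w*(-5 + w)
√(h(-43, 188) + v(-79)) = √(188*(-5 + 188) + (-79)²) = √(188*183 + 6241) = √(34404 + 6241) = √40645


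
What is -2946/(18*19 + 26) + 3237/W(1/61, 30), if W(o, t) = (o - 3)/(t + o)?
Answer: -41954859/1288 ≈ -32574.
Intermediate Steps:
W(o, t) = (-3 + o)/(o + t)
-2946/(18*19 + 26) + 3237/W(1/61, 30) = -2946/(18*19 + 26) + 3237/(((-3 + 1/61)/(1/61 + 30))) = -2946/(342 + 26) + 3237/(((-3 + 1/61)/(1/61 + 30))) = -2946/368 + 3237/((-182/61/(1831/61))) = -2946*1/368 + 3237/(((61/1831)*(-182/61))) = -1473/184 + 3237/(-182/1831) = -1473/184 + 3237*(-1831/182) = -1473/184 - 455919/14 = -41954859/1288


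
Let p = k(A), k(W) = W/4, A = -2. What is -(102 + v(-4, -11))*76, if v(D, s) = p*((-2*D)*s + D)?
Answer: -11248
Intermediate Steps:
k(W) = W/4 (k(W) = W*(¼) = W/4)
p = -½ (p = (¼)*(-2) = -½ ≈ -0.50000)
v(D, s) = -D/2 + D*s (v(D, s) = -((-2*D)*s + D)/2 = -(-2*D*s + D)/2 = -(D - 2*D*s)/2 = -D/2 + D*s)
-(102 + v(-4, -11))*76 = -(102 - 4*(-½ - 11))*76 = -(102 - 4*(-23/2))*76 = -(102 + 46)*76 = -148*76 = -1*11248 = -11248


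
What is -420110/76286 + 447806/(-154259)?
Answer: -7069076929/840557291 ≈ -8.4100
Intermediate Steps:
-420110/76286 + 447806/(-154259) = -420110*1/76286 + 447806*(-1/154259) = -210055/38143 - 447806/154259 = -7069076929/840557291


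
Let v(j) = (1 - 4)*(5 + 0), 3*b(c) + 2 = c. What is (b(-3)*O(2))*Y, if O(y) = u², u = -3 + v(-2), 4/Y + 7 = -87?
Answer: 1080/47 ≈ 22.979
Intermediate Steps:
Y = -2/47 (Y = 4/(-7 - 87) = 4/(-94) = 4*(-1/94) = -2/47 ≈ -0.042553)
b(c) = -⅔ + c/3
v(j) = -15 (v(j) = -3*5 = -15)
u = -18 (u = -3 - 15 = -18)
O(y) = 324 (O(y) = (-18)² = 324)
(b(-3)*O(2))*Y = ((-⅔ + (⅓)*(-3))*324)*(-2/47) = ((-⅔ - 1)*324)*(-2/47) = -5/3*324*(-2/47) = -540*(-2/47) = 1080/47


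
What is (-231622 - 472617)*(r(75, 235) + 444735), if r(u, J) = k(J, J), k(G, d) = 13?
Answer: -313208886772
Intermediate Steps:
r(u, J) = 13
(-231622 - 472617)*(r(75, 235) + 444735) = (-231622 - 472617)*(13 + 444735) = -704239*444748 = -313208886772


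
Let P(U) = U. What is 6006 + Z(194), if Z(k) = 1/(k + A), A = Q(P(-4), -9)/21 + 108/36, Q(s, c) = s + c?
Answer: 24768765/4124 ≈ 6006.0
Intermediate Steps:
Q(s, c) = c + s
A = 50/21 (A = (-9 - 4)/21 + 108/36 = -13*1/21 + 108*(1/36) = -13/21 + 3 = 50/21 ≈ 2.3810)
Z(k) = 1/(50/21 + k) (Z(k) = 1/(k + 50/21) = 1/(50/21 + k))
6006 + Z(194) = 6006 + 21/(50 + 21*194) = 6006 + 21/(50 + 4074) = 6006 + 21/4124 = 24768765/4124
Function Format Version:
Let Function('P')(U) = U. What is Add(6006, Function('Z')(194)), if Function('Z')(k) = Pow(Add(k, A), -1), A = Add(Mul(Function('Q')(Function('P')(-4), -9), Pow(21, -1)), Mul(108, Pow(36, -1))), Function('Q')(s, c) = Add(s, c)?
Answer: Rational(24768765, 4124) ≈ 6006.0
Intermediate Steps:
Function('Q')(s, c) = Add(c, s)
A = Rational(50, 21) (A = Add(Mul(Add(-9, -4), Pow(21, -1)), Mul(108, Pow(36, -1))) = Add(Mul(-13, Rational(1, 21)), Mul(108, Rational(1, 36))) = Add(Rational(-13, 21), 3) = Rational(50, 21) ≈ 2.3810)
Function('Z')(k) = Pow(Add(Rational(50, 21), k), -1) (Function('Z')(k) = Pow(Add(k, Rational(50, 21)), -1) = Pow(Add(Rational(50, 21), k), -1))
Add(6006, Function('Z')(194)) = Add(6006, Mul(21, Pow(Add(50, Mul(21, 194)), -1))) = Add(6006, Mul(21, Pow(Add(50, 4074), -1))) = Add(6006, Mul(21, Pow(4124, -1))) = Add(6006, Mul(21, Rational(1, 4124))) = Add(6006, Rational(21, 4124)) = Rational(24768765, 4124)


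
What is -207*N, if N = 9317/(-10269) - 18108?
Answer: 611012641/163 ≈ 3.7485e+6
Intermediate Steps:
N = -26565767/1467 (N = 9317*(-1/10269) - 18108 = -1331/1467 - 18108 = -26565767/1467 ≈ -18109.)
-207*N = -207*(-26565767/1467) = 611012641/163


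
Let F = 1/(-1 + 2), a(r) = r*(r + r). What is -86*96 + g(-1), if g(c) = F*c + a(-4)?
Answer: -8225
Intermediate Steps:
a(r) = 2*r² (a(r) = r*(2*r) = 2*r²)
F = 1 (F = 1/1 = 1)
g(c) = 32 + c (g(c) = 1*c + 2*(-4)² = c + 2*16 = c + 32 = 32 + c)
-86*96 + g(-1) = -86*96 + (32 - 1) = -8256 + 31 = -8225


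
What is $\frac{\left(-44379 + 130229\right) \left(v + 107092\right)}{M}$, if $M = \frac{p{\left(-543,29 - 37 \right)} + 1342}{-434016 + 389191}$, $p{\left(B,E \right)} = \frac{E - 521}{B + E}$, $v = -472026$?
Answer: $\frac{773796077672942500}{739971} \approx 1.0457 \cdot 10^{12}$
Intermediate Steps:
$p{\left(B,E \right)} = \frac{-521 + E}{B + E}$
$M = - \frac{739971}{24698575}$ ($M = \frac{\frac{-521 + \left(29 - 37\right)}{-543 + \left(29 - 37\right)} + 1342}{-434016 + 389191} = \frac{\frac{-521 + \left(29 - 37\right)}{-543 + \left(29 - 37\right)} + 1342}{-44825} = \left(\frac{-521 - 8}{-543 - 8} + 1342\right) \left(- \frac{1}{44825}\right) = \left(\frac{1}{-551} \left(-529\right) + 1342\right) \left(- \frac{1}{44825}\right) = \left(\left(- \frac{1}{551}\right) \left(-529\right) + 1342\right) \left(- \frac{1}{44825}\right) = \left(\frac{529}{551} + 1342\right) \left(- \frac{1}{44825}\right) = \frac{739971}{551} \left(- \frac{1}{44825}\right) = - \frac{739971}{24698575} \approx -0.02996$)
$\frac{\left(-44379 + 130229\right) \left(v + 107092\right)}{M} = \frac{\left(-44379 + 130229\right) \left(-472026 + 107092\right)}{- \frac{739971}{24698575}} = 85850 \left(-364934\right) \left(- \frac{24698575}{739971}\right) = \left(-31329583900\right) \left(- \frac{24698575}{739971}\right) = \frac{773796077672942500}{739971}$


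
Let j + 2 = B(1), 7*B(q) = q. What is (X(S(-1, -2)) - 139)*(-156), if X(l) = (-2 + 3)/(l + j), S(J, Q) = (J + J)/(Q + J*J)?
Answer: 20592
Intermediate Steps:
B(q) = q/7
j = -13/7 (j = -2 + (1/7)*1 = -2 + 1/7 = -13/7 ≈ -1.8571)
S(J, Q) = 2*J/(Q + J**2) (S(J, Q) = (2*J)/(Q + J**2) = 2*J/(Q + J**2))
X(l) = 1/(-13/7 + l) (X(l) = (-2 + 3)/(l - 13/7) = 1/(-13/7 + l))
(X(S(-1, -2)) - 139)*(-156) = (7/(-13 + 7*(2*(-1)/(-2 + (-1)**2))) - 139)*(-156) = (7/(-13 + 7*(2*(-1)/(-2 + 1))) - 139)*(-156) = (7/(-13 + 7*(2*(-1)/(-1))) - 139)*(-156) = (7/(-13 + 7*(2*(-1)*(-1))) - 139)*(-156) = (7/(-13 + 7*2) - 139)*(-156) = (7/(-13 + 14) - 139)*(-156) = (7/1 - 139)*(-156) = (7*1 - 139)*(-156) = (7 - 139)*(-156) = -132*(-156) = 20592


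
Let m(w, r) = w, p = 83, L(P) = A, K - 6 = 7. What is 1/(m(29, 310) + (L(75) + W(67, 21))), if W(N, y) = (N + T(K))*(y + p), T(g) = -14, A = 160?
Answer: 1/5701 ≈ 0.00017541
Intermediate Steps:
K = 13 (K = 6 + 7 = 13)
L(P) = 160
W(N, y) = (-14 + N)*(83 + y) (W(N, y) = (N - 14)*(y + 83) = (-14 + N)*(83 + y))
1/(m(29, 310) + (L(75) + W(67, 21))) = 1/(29 + (160 + (-1162 - 14*21 + 83*67 + 67*21))) = 1/(29 + (160 + (-1162 - 294 + 5561 + 1407))) = 1/(29 + (160 + 5512)) = 1/(29 + 5672) = 1/5701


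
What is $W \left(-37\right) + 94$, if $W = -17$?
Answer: $723$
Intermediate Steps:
$W \left(-37\right) + 94 = \left(-17\right) \left(-37\right) + 94 = 629 + 94 = 723$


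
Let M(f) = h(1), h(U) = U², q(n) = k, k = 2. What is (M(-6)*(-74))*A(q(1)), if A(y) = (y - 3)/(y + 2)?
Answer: 37/2 ≈ 18.500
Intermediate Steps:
q(n) = 2
A(y) = (-3 + y)/(2 + y)
M(f) = 1 (M(f) = 1² = 1)
(M(-6)*(-74))*A(q(1)) = (1*(-74))*((-3 + 2)/(2 + 2)) = -74*(-1)/4 = -37*(-1)/2 = -74*(-¼) = 37/2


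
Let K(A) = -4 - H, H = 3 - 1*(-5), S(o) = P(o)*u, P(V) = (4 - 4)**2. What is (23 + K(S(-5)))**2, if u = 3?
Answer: 121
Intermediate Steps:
P(V) = 0 (P(V) = 0**2 = 0)
S(o) = 0 (S(o) = 0*3 = 0)
H = 8 (H = 3 + 5 = 8)
K(A) = -12 (K(A) = -4 - 1*8 = -4 - 8 = -12)
(23 + K(S(-5)))**2 = (23 - 12)**2 = 11**2 = 121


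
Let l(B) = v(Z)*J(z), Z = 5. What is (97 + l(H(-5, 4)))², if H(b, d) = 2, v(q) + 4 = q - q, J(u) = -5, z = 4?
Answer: 13689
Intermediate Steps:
v(q) = -4 (v(q) = -4 + (q - q) = -4 + 0 = -4)
l(B) = 20 (l(B) = -4*(-5) = 20)
(97 + l(H(-5, 4)))² = (97 + 20)² = 117² = 13689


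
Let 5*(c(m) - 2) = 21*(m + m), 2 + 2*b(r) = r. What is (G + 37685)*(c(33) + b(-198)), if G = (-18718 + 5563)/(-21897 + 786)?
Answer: 47522716416/7037 ≈ 6.7533e+6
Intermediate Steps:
b(r) = -1 + r/2
c(m) = 2 + 42*m/5 (c(m) = 2 + (21*(m + m))/5 = 2 + (21*(2*m))/5 = 2 + (42*m)/5 = 2 + 42*m/5)
G = 4385/7037 (G = -13155/(-21111) = -13155*(-1/21111) = 4385/7037 ≈ 0.62313)
(G + 37685)*(c(33) + b(-198)) = (4385/7037 + 37685)*((2 + (42/5)*33) + (-1 + (1/2)*(-198))) = 265193730*((2 + 1386/5) + (-1 - 99))/7037 = 265193730*(1396/5 - 100)/7037 = (265193730/7037)*(896/5) = 47522716416/7037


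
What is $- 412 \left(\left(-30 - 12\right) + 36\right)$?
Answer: $2472$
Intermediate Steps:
$- 412 \left(\left(-30 - 12\right) + 36\right) = - 412 \left(-42 + 36\right) = \left(-412\right) \left(-6\right) = 2472$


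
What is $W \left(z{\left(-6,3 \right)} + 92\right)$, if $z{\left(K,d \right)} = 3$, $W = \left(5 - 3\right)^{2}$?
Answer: $380$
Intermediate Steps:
$W = 4$ ($W = 2^{2} = 4$)
$W \left(z{\left(-6,3 \right)} + 92\right) = 4 \left(3 + 92\right) = 4 \cdot 95 = 380$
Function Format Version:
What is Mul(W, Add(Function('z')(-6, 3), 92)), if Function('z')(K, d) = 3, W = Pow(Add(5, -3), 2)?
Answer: 380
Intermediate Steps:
W = 4 (W = Pow(2, 2) = 4)
Mul(W, Add(Function('z')(-6, 3), 92)) = Mul(4, Add(3, 92)) = Mul(4, 95) = 380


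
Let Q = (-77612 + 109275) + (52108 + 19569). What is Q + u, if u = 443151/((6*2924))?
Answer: 604480037/5848 ≈ 1.0337e+5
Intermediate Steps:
Q = 103340 (Q = 31663 + 71677 = 103340)
u = 147717/5848 (u = 443151/17544 = 443151*(1/17544) = 147717/5848 ≈ 25.259)
Q + u = 103340 + 147717/5848 = 604480037/5848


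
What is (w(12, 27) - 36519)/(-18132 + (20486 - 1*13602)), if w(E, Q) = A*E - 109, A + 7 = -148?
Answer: 4811/1406 ≈ 3.4218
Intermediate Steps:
A = -155 (A = -7 - 148 = -155)
w(E, Q) = -109 - 155*E (w(E, Q) = -155*E - 109 = -109 - 155*E)
(w(12, 27) - 36519)/(-18132 + (20486 - 1*13602)) = ((-109 - 155*12) - 36519)/(-18132 + (20486 - 1*13602)) = ((-109 - 1860) - 36519)/(-18132 + (20486 - 13602)) = (-1969 - 36519)/(-18132 + 6884) = -38488/(-11248) = -38488*(-1/11248) = 4811/1406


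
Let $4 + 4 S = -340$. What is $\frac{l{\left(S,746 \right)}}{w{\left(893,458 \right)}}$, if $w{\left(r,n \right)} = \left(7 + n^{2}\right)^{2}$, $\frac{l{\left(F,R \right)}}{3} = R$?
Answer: $\frac{2238}{44003872441} \approx 5.0859 \cdot 10^{-8}$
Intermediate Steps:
$S = -86$ ($S = -1 + \frac{1}{4} \left(-340\right) = -1 - 85 = -86$)
$l{\left(F,R \right)} = 3 R$
$\frac{l{\left(S,746 \right)}}{w{\left(893,458 \right)}} = \frac{3 \cdot 746}{\left(7 + 458^{2}\right)^{2}} = \frac{2238}{\left(7 + 209764\right)^{2}} = \frac{2238}{209771^{2}} = \frac{2238}{44003872441}$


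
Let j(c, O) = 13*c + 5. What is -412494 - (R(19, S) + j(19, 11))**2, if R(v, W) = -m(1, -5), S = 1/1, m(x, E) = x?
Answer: -475495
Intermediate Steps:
S = 1
j(c, O) = 5 + 13*c
R(v, W) = -1 (R(v, W) = -1*1 = -1)
-412494 - (R(19, S) + j(19, 11))**2 = -412494 - (-1 + (5 + 13*19))**2 = -412494 - (-1 + (5 + 247))**2 = -412494 - (-1 + 252)**2 = -412494 - 1*251**2 = -412494 - 1*63001 = -412494 - 63001 = -475495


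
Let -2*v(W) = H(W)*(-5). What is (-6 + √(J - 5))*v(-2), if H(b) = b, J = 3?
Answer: 30 - 5*I*√2 ≈ 30.0 - 7.0711*I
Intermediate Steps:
v(W) = 5*W/2 (v(W) = -W*(-5)/2 = -(-5)*W/2 = 5*W/2)
(-6 + √(J - 5))*v(-2) = (-6 + √(3 - 5))*((5/2)*(-2)) = (-6 + √(-2))*(-5) = (-6 + I*√2)*(-5) = 30 - 5*I*√2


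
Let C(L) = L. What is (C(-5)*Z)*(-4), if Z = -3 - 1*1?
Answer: -80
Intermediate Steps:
Z = -4 (Z = -3 - 1 = -4)
(C(-5)*Z)*(-4) = -5*(-4)*(-4) = 20*(-4) = -80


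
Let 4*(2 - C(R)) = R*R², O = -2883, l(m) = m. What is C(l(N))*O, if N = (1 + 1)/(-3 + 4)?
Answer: 0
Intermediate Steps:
N = 2 (N = 2/1 = 2*1 = 2)
C(R) = 2 - R³/4 (C(R) = 2 - R*R²/4 = 2 - R³/4)
C(l(N))*O = (2 - ¼*2³)*(-2883) = (2 - ¼*8)*(-2883) = (2 - 2)*(-2883) = 0*(-2883) = 0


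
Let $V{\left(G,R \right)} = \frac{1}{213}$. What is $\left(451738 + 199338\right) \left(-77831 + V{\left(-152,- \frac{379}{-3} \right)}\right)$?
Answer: $- \frac{10793539230152}{213} \approx -5.0674 \cdot 10^{10}$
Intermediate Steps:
$V{\left(G,R \right)} = \frac{1}{213}$
$\left(451738 + 199338\right) \left(-77831 + V{\left(-152,- \frac{379}{-3} \right)}\right) = \left(451738 + 199338\right) \left(-77831 + \frac{1}{213}\right) = 651076 \left(- \frac{16578002}{213}\right) = - \frac{10793539230152}{213}$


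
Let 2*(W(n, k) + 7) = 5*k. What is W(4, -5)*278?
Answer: -5421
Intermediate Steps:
W(n, k) = -7 + 5*k/2 (W(n, k) = -7 + (5*k)/2 = -7 + 5*k/2)
W(4, -5)*278 = (-7 + (5/2)*(-5))*278 = (-7 - 25/2)*278 = -39/2*278 = -5421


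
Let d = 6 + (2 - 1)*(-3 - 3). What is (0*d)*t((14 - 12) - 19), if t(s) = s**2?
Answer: 0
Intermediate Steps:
d = 0 (d = 6 + 1*(-6) = 6 - 6 = 0)
(0*d)*t((14 - 12) - 19) = (0*0)*((14 - 12) - 19)**2 = 0*(2 - 19)**2 = 0*(-17)**2 = 0*289 = 0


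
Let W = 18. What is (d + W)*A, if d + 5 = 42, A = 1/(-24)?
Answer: -55/24 ≈ -2.2917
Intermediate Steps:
A = -1/24 ≈ -0.041667
d = 37 (d = -5 + 42 = 37)
(d + W)*A = (37 + 18)*(-1/24) = 55*(-1/24) = -55/24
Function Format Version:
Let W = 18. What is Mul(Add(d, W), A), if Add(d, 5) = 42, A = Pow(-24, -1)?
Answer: Rational(-55, 24) ≈ -2.2917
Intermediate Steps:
A = Rational(-1, 24) ≈ -0.041667
d = 37 (d = Add(-5, 42) = 37)
Mul(Add(d, W), A) = Mul(Add(37, 18), Rational(-1, 24)) = Mul(55, Rational(-1, 24)) = Rational(-55, 24)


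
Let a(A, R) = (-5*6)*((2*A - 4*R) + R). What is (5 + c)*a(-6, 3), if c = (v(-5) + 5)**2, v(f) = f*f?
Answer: 570150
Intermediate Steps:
v(f) = f**2
a(A, R) = -60*A + 90*R (a(A, R) = -30*((-4*R + 2*A) + R) = -30*(-3*R + 2*A) = -60*A + 90*R)
c = 900 (c = ((-5)**2 + 5)**2 = (25 + 5)**2 = 30**2 = 900)
(5 + c)*a(-6, 3) = (5 + 900)*(-60*(-6) + 90*3) = 905*(360 + 270) = 905*630 = 570150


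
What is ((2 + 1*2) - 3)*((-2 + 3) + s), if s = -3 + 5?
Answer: 3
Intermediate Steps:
s = 2
((2 + 1*2) - 3)*((-2 + 3) + s) = ((2 + 1*2) - 3)*((-2 + 3) + 2) = ((2 + 2) - 3)*(1 + 2) = (4 - 3)*3 = 1*3 = 3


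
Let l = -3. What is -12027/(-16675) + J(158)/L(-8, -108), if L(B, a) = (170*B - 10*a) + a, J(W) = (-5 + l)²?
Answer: 899819/1617475 ≈ 0.55631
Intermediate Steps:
J(W) = 64 (J(W) = (-5 - 3)² = (-8)² = 64)
L(B, a) = -9*a + 170*B (L(B, a) = (-10*a + 170*B) + a = -9*a + 170*B)
-12027/(-16675) + J(158)/L(-8, -108) = -12027/(-16675) + 64/(-9*(-108) + 170*(-8)) = -12027*(-1/16675) + 64/(972 - 1360) = 12027/16675 + 64/(-388) = 12027/16675 + 64*(-1/388) = 12027/16675 - 16/97 = 899819/1617475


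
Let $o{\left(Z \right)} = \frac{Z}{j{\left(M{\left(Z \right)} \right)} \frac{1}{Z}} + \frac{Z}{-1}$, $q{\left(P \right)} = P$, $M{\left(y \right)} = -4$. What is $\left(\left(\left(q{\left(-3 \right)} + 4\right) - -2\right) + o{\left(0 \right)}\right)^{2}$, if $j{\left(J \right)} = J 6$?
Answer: $9$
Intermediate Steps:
$j{\left(J \right)} = 6 J$
$o{\left(Z \right)} = - Z - \frac{Z^{2}}{24}$ ($o{\left(Z \right)} = \frac{Z}{6 \left(-4\right) \frac{1}{Z}} + \frac{Z}{-1} = \frac{Z}{\left(-24\right) \frac{1}{Z}} + Z \left(-1\right) = Z \left(- \frac{Z}{24}\right) - Z = - \frac{Z^{2}}{24} - Z = - Z - \frac{Z^{2}}{24}$)
$\left(\left(\left(q{\left(-3 \right)} + 4\right) - -2\right) + o{\left(0 \right)}\right)^{2} = \left(\left(\left(-3 + 4\right) - -2\right) + \frac{1}{24} \cdot 0 \left(-24 - 0\right)\right)^{2} = \left(\left(1 + 2\right) + \frac{1}{24} \cdot 0 \left(-24 + 0\right)\right)^{2} = \left(3 + \frac{1}{24} \cdot 0 \left(-24\right)\right)^{2} = \left(3 + 0\right)^{2} = 3^{2} = 9$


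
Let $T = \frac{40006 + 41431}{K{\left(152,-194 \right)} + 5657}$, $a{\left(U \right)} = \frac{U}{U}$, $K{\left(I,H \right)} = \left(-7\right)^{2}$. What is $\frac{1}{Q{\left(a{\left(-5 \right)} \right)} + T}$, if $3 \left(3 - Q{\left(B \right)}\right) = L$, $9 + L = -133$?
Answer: $\frac{5706}{368639} \approx 0.015479$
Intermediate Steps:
$K{\left(I,H \right)} = 49$
$a{\left(U \right)} = 1$
$L = -142$ ($L = -9 - 133 = -142$)
$Q{\left(B \right)} = \frac{151}{3}$ ($Q{\left(B \right)} = 3 - - \frac{142}{3} = 3 + \frac{142}{3} = \frac{151}{3}$)
$T = \frac{81437}{5706}$ ($T = \frac{40006 + 41431}{49 + 5657} = \frac{81437}{5706} \approx 14.272$)
$\frac{1}{Q{\left(a{\left(-5 \right)} \right)} + T} = \frac{1}{\frac{151}{3} + \frac{81437}{5706}} = \frac{1}{\frac{368639}{5706}} = \frac{5706}{368639}$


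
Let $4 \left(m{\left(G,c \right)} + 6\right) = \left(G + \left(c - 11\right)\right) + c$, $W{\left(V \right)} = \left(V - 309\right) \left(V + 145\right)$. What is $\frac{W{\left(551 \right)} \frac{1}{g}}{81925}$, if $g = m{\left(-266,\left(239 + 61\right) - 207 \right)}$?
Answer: $- \frac{23232}{324875} \approx -0.071511$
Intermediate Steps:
$W{\left(V \right)} = \left(-309 + V\right) \left(145 + V\right)$
$m{\left(G,c \right)} = - \frac{35}{4} + \frac{c}{2} + \frac{G}{4}$ ($m{\left(G,c \right)} = -6 + \frac{\left(G + \left(c - 11\right)\right) + c}{4} = -6 + \frac{\left(G + \left(-11 + c\right)\right) + c}{4} = -6 + \frac{\left(-11 + G + c\right) + c}{4} = -6 + \frac{-11 + G + 2 c}{4} = -6 + \left(- \frac{11}{4} + \frac{c}{2} + \frac{G}{4}\right) = - \frac{35}{4} + \frac{c}{2} + \frac{G}{4}$)
$g = - \frac{115}{4}$ ($g = - \frac{35}{4} + \frac{\left(239 + 61\right) - 207}{2} + \frac{1}{4} \left(-266\right) = - \frac{35}{4} + \frac{300 - 207}{2} - \frac{133}{2} = - \frac{35}{4} + \frac{1}{2} \cdot 93 - \frac{133}{2} = - \frac{35}{4} + \frac{93}{2} - \frac{133}{2} = - \frac{115}{4} \approx -28.75$)
$\frac{W{\left(551 \right)} \frac{1}{g}}{81925} = \frac{\left(-44805 + 551^{2} - 90364\right) \frac{1}{- \frac{115}{4}}}{81925} = \left(-44805 + 303601 - 90364\right) \left(- \frac{4}{115}\right) \frac{1}{81925} = 168432 \left(- \frac{4}{115}\right) \frac{1}{81925} = \left(- \frac{673728}{115}\right) \frac{1}{81925} = - \frac{23232}{324875}$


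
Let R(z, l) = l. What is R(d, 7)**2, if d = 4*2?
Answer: 49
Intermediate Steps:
d = 8
R(d, 7)**2 = 7**2 = 49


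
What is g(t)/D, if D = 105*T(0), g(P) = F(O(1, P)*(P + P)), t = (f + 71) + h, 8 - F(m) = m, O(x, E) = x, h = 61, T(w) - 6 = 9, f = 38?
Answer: -332/1575 ≈ -0.21079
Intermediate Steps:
T(w) = 15 (T(w) = 6 + 9 = 15)
F(m) = 8 - m
t = 170 (t = (38 + 71) + 61 = 109 + 61 = 170)
g(P) = 8 - 2*P (g(P) = 8 - (P + P) = 8 - 2*P)
D = 1575 (D = 105*15 = 1575)
g(t)/D = (8 - 2*170)/1575 = (8 - 340)*(1/1575) = -332*1/1575 = -332/1575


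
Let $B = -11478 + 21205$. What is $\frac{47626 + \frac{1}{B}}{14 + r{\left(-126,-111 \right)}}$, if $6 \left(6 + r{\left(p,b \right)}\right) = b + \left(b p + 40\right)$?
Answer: $\frac{2779548618}{135818101} \approx 20.465$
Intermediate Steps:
$B = 9727$
$r{\left(p,b \right)} = \frac{2}{3} + \frac{b}{6} + \frac{b p}{6}$ ($r{\left(p,b \right)} = -6 + \frac{b + \left(b p + 40\right)}{6} = -6 + \frac{b + \left(40 + b p\right)}{6} = -6 + \frac{40 + b + b p}{6} = -6 + \left(\frac{20}{3} + \frac{b}{6} + \frac{b p}{6}\right) = \frac{2}{3} + \frac{b}{6} + \frac{b p}{6}$)
$\frac{47626 + \frac{1}{B}}{14 + r{\left(-126,-111 \right)}} = \frac{47626 + \frac{1}{9727}}{14 + \left(\frac{2}{3} + \frac{1}{6} \left(-111\right) + \frac{1}{6} \left(-111\right) \left(-126\right)\right)} = \frac{47626 + \frac{1}{9727}}{14 + \left(\frac{2}{3} - \frac{37}{2} + 2331\right)} = \frac{463258103}{9727 \left(14 + \frac{13879}{6}\right)} = \frac{463258103}{9727 \cdot \frac{13963}{6}} = \frac{463258103}{9727} \cdot \frac{6}{13963} = \frac{2779548618}{135818101}$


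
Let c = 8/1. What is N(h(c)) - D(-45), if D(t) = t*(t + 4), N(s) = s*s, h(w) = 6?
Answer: -1809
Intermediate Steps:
c = 8 (c = 8*1 = 8)
N(s) = s²
D(t) = t*(4 + t)
N(h(c)) - D(-45) = 6² - (-45)*(4 - 45) = 36 - (-45)*(-41) = 36 - 1*1845 = 36 - 1845 = -1809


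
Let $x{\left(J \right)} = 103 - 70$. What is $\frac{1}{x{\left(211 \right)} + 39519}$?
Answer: $\frac{1}{39552} \approx 2.5283 \cdot 10^{-5}$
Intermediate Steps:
$x{\left(J \right)} = 33$ ($x{\left(J \right)} = 103 - 70 = 33$)
$\frac{1}{x{\left(211 \right)} + 39519} = \frac{1}{33 + 39519} = \frac{1}{39552}$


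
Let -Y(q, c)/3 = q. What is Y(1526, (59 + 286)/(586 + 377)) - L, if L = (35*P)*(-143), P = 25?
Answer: 120547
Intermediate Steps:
Y(q, c) = -3*q
L = -125125 (L = (35*25)*(-143) = 875*(-143) = -125125)
Y(1526, (59 + 286)/(586 + 377)) - L = -3*1526 - 1*(-125125) = -4578 + 125125 = 120547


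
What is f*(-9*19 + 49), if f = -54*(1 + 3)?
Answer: 26352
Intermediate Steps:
f = -216 (f = -54*4 = -9*24 = -216)
f*(-9*19 + 49) = -216*(-9*19 + 49) = -216*(-171 + 49) = -216*(-122) = 26352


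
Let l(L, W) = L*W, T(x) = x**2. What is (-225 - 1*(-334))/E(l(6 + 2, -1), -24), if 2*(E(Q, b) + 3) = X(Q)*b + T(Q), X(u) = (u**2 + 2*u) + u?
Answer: -109/451 ≈ -0.24169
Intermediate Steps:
X(u) = u**2 + 3*u
E(Q, b) = -3 + Q**2/2 + Q*b*(3 + Q)/2 (E(Q, b) = -3 + ((Q*(3 + Q))*b + Q**2)/2 = -3 + (Q*b*(3 + Q) + Q**2)/2 = -3 + (Q**2 + Q*b*(3 + Q))/2 = -3 + (Q**2/2 + Q*b*(3 + Q)/2) = -3 + Q**2/2 + Q*b*(3 + Q)/2)
(-225 - 1*(-334))/E(l(6 + 2, -1), -24) = (-225 - 1*(-334))/(-3 + ((6 + 2)*(-1))**2/2 + (1/2)*((6 + 2)*(-1))*(-24)*(3 + (6 + 2)*(-1))) = (-225 + 334)/(-3 + (8*(-1))**2/2 + (1/2)*(8*(-1))*(-24)*(3 + 8*(-1))) = 109/(-3 + (1/2)*(-8)**2 + (1/2)*(-8)*(-24)*(3 - 8)) = 109/(-3 + (1/2)*64 + (1/2)*(-8)*(-24)*(-5)) = 109/(-3 + 32 - 480) = 109/(-451) = 109*(-1/451) = -109/451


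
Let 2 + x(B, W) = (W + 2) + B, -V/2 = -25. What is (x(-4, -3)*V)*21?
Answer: -7350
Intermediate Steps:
V = 50 (V = -2*(-25) = 50)
x(B, W) = B + W (x(B, W) = -2 + ((W + 2) + B) = -2 + ((2 + W) + B) = -2 + (2 + B + W) = B + W)
(x(-4, -3)*V)*21 = ((-4 - 3)*50)*21 = -7*50*21 = -350*21 = -7350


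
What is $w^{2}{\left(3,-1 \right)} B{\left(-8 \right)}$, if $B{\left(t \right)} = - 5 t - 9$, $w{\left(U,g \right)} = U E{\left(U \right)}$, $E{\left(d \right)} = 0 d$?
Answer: $0$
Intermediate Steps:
$E{\left(d \right)} = 0$
$w{\left(U,g \right)} = 0$ ($w{\left(U,g \right)} = U 0 = 0$)
$B{\left(t \right)} = -9 - 5 t$
$w^{2}{\left(3,-1 \right)} B{\left(-8 \right)} = 0^{2} \left(-9 - -40\right) = 0 \left(-9 + 40\right) = 0 \cdot 31 = 0$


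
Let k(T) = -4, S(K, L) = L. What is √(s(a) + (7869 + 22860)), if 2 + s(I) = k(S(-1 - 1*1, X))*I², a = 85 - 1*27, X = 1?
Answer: 3*√1919 ≈ 131.42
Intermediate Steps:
a = 58 (a = 85 - 27 = 58)
s(I) = -2 - 4*I²
√(s(a) + (7869 + 22860)) = √((-2 - 4*58²) + (7869 + 22860)) = √((-2 - 4*3364) + 30729) = √((-2 - 13456) + 30729) = √(-13458 + 30729) = √17271 = 3*√1919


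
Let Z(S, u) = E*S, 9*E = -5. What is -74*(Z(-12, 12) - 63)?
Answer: 12506/3 ≈ 4168.7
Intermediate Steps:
E = -5/9 (E = (⅑)*(-5) = -5/9 ≈ -0.55556)
Z(S, u) = -5*S/9
-74*(Z(-12, 12) - 63) = -74*(-5/9*(-12) - 63) = -74*(20/3 - 63) = -74*(-169/3) = 12506/3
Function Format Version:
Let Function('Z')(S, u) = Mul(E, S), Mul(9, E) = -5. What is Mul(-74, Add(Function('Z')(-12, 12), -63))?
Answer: Rational(12506, 3) ≈ 4168.7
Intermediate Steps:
E = Rational(-5, 9) (E = Mul(Rational(1, 9), -5) = Rational(-5, 9) ≈ -0.55556)
Function('Z')(S, u) = Mul(Rational(-5, 9), S)
Mul(-74, Add(Function('Z')(-12, 12), -63)) = Mul(-74, Add(Mul(Rational(-5, 9), -12), -63)) = Mul(-74, Add(Rational(20, 3), -63)) = Mul(-74, Rational(-169, 3)) = Rational(12506, 3)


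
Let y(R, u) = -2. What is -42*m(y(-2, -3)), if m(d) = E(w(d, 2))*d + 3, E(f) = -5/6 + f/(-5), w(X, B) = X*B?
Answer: -644/5 ≈ -128.80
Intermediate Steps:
w(X, B) = B*X
E(f) = -5/6 - f/5 (E(f) = -5*1/6 + f*(-1/5) = -5/6 - f/5)
m(d) = 3 + d*(-5/6 - 2*d/5) (m(d) = (-5/6 - 2*d/5)*d + 3 = d*(-5/6 - 2*d/5) + 3 = 3 + d*(-5/6 - 2*d/5))
-42*m(y(-2, -3)) = -42*(3 - 1/30*(-2)*(25 + 12*(-2))) = -42*(3 - 1/30*(-2)*(25 - 24)) = -42*(3 - 1/30*(-2)*1) = -42*(3 + 1/15) = -42*46/15 = -644/5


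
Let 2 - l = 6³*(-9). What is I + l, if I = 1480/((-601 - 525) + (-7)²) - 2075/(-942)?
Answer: 658374593/338178 ≈ 1946.8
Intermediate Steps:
l = 1946 (l = 2 - 6³*(-9) = 2 - 216*(-9) = 2 - 1*(-1944) = 2 + 1944 = 1946)
I = 280205/338178 (I = 1480/(-1126 + 49) - 2075*(-1/942) = 1480/(-1077) + 2075/942 = 1480*(-1/1077) + 2075/942 = -1480/1077 + 2075/942 = 280205/338178 ≈ 0.82857)
I + l = 280205/338178 + 1946 = 658374593/338178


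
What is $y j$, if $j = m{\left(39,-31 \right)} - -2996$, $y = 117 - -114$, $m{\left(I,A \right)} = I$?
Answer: $701085$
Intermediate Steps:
$y = 231$ ($y = 117 + 114 = 231$)
$j = 3035$ ($j = 39 - -2996 = 39 + 2996 = 3035$)
$y j = 231 \cdot 3035 = 701085$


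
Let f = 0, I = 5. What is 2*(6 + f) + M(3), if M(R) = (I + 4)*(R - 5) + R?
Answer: -3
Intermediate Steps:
M(R) = -45 + 10*R (M(R) = (5 + 4)*(R - 5) + R = 9*(-5 + R) + R = (-45 + 9*R) + R = -45 + 10*R)
2*(6 + f) + M(3) = 2*(6 + 0) + (-45 + 10*3) = 2*6 + (-45 + 30) = 12 - 15 = -3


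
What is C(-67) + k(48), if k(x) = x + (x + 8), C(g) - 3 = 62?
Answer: 169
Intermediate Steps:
C(g) = 65 (C(g) = 3 + 62 = 65)
k(x) = 8 + 2*x (k(x) = x + (8 + x) = 8 + 2*x)
C(-67) + k(48) = 65 + (8 + 2*48) = 65 + (8 + 96) = 65 + 104 = 169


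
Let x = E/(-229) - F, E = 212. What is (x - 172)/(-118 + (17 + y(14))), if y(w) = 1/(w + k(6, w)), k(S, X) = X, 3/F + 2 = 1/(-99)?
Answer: 19886076/11711747 ≈ 1.6980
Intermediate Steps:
F = -297/199 (F = 3/(-2 + 1/(-99)) = 3/(-2 - 1/99) = 3/(-199/99) = 3*(-99/199) = -297/199 ≈ -1.4925)
y(w) = 1/(2*w) (y(w) = 1/(w + w) = 1/(2*w))
x = 25825/45571 (x = 212/(-229) - 1*(-297/199) = 212*(-1/229) + 297/199 = -212/229 + 297/199 = 25825/45571 ≈ 0.56670)
(x - 172)/(-118 + (17 + y(14))) = (25825/45571 - 172)/(-118 + (17 + (½)/14)) = -7812387/(45571*(-118 + (17 + (½)*(1/14)))) = -7812387/(45571*(-118 + (17 + 1/28))) = -7812387/(45571*(-118 + 477/28)) = -7812387/(45571*(-2827/28)) = -7812387/45571*(-28/2827) = 19886076/11711747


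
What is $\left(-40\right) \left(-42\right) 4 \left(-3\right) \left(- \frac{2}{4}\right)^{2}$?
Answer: $-5040$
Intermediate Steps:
$\left(-40\right) \left(-42\right) 4 \left(-3\right) \left(- \frac{2}{4}\right)^{2} = 1680 \left(- 12 \left(\left(-2\right) \frac{1}{4}\right)^{2}\right) = 1680 \left(- 12 \left(- \frac{1}{2}\right)^{2}\right) = 1680 \left(\left(-12\right) \frac{1}{4}\right) = 1680 \left(-3\right) = -5040$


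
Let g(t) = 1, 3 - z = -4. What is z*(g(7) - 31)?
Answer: -210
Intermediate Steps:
z = 7 (z = 3 - 1*(-4) = 3 + 4 = 7)
z*(g(7) - 31) = 7*(1 - 31) = 7*(-30) = -210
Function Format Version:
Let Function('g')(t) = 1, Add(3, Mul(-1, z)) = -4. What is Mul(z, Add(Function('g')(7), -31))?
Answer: -210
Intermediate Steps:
z = 7 (z = Add(3, Mul(-1, -4)) = Add(3, 4) = 7)
Mul(z, Add(Function('g')(7), -31)) = Mul(7, Add(1, -31)) = Mul(7, -30) = -210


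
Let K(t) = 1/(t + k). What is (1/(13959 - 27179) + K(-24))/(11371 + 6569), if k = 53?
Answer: 4397/2292612400 ≈ 1.9179e-6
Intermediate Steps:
K(t) = 1/(53 + t) (K(t) = 1/(t + 53) = 1/(53 + t))
(1/(13959 - 27179) + K(-24))/(11371 + 6569) = (1/(13959 - 27179) + 1/(53 - 24))/(11371 + 6569) = (1/(-13220) + 1/29)/17940 = (-1/13220 + 1/29)*(1/17940) = (13191/383380)*(1/17940) = 4397/2292612400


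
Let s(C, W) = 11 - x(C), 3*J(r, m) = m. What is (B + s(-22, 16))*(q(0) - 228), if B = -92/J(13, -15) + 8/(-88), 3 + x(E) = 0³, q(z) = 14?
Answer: -380278/55 ≈ -6914.1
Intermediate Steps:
J(r, m) = m/3
x(E) = -3 (x(E) = -3 + 0³ = -3 + 0 = -3)
B = 1007/55 (B = -92/((⅓)*(-15)) + 8/(-88) = -92/(-5) + 8*(-1/88) = -92*(-⅕) - 1/11 = 92/5 - 1/11 = 1007/55 ≈ 18.309)
s(C, W) = 14 (s(C, W) = 11 - 1*(-3) = 11 + 3 = 14)
(B + s(-22, 16))*(q(0) - 228) = (1007/55 + 14)*(14 - 228) = (1777/55)*(-214) = -380278/55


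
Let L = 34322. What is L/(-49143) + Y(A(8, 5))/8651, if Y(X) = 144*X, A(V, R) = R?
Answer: -261536662/425136093 ≈ -0.61518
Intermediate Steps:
L/(-49143) + Y(A(8, 5))/8651 = 34322/(-49143) + (144*5)/8651 = 34322*(-1/49143) + 720*(1/8651) = -34322/49143 + 720/8651 = -261536662/425136093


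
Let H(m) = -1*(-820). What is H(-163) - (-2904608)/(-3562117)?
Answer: 2918031332/3562117 ≈ 819.18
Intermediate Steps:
H(m) = 820
H(-163) - (-2904608)/(-3562117) = 820 - (-2904608)/(-3562117) = 820 - (-2904608)*(-1)/3562117 = 820 - 1*2904608/3562117 = 820 - 2904608/3562117 = 2918031332/3562117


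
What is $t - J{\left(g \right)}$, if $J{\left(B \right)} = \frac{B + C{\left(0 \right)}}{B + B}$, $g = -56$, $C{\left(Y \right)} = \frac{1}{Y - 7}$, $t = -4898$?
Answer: $- \frac{3840425}{784} \approx -4898.5$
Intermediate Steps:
$C{\left(Y \right)} = \frac{1}{-7 + Y}$
$J{\left(B \right)} = \frac{- \frac{1}{7} + B}{2 B}$ ($J{\left(B \right)} = \frac{B + \frac{1}{-7 + 0}}{B + B} = \frac{B + \frac{1}{-7}}{2 B} = \left(B - \frac{1}{7}\right) \frac{1}{2 B} = \left(- \frac{1}{7} + B\right) \frac{1}{2 B} = \frac{- \frac{1}{7} + B}{2 B}$)
$t - J{\left(g \right)} = -4898 - \frac{-1 + 7 \left(-56\right)}{14 \left(-56\right)} = -4898 - \frac{1}{14} \left(- \frac{1}{56}\right) \left(-1 - 392\right) = -4898 - \frac{1}{14} \left(- \frac{1}{56}\right) \left(-393\right) = -4898 - \frac{393}{784} = - \frac{3840425}{784}$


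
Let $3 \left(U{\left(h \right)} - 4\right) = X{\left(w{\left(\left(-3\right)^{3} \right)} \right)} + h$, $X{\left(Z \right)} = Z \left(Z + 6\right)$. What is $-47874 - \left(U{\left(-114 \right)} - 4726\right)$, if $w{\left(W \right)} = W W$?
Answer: $-221719$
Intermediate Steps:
$w{\left(W \right)} = W^{2}$
$X{\left(Z \right)} = Z \left(6 + Z\right)$
$U{\left(h \right)} = 178609 + \frac{h}{3}$ ($U{\left(h \right)} = 4 + \frac{\left(\left(-3\right)^{3}\right)^{2} \left(6 + \left(\left(-3\right)^{3}\right)^{2}\right) + h}{3} = 4 + \frac{\left(-27\right)^{2} \left(6 + \left(-27\right)^{2}\right) + h}{3} = 4 + \frac{729 \left(6 + 729\right) + h}{3} = 4 + \frac{729 \cdot 735 + h}{3} = 4 + \frac{535815 + h}{3} = 4 + \left(178605 + \frac{h}{3}\right) = 178609 + \frac{h}{3}$)
$-47874 - \left(U{\left(-114 \right)} - 4726\right) = -47874 - \left(\left(178609 + \frac{1}{3} \left(-114\right)\right) - 4726\right) = -47874 - \left(\left(178609 - 38\right) - 4726\right) = -47874 - \left(178571 - 4726\right) = -47874 - 173845 = -221719$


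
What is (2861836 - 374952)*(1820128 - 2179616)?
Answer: -894004955392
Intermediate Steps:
(2861836 - 374952)*(1820128 - 2179616) = 2486884*(-359488) = -894004955392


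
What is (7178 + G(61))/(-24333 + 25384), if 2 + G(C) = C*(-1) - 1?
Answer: 7114/1051 ≈ 6.7688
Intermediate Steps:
G(C) = -3 - C (G(C) = -2 + (C*(-1) - 1) = -2 + (-C - 1) = -2 + (-1 - C) = -3 - C)
(7178 + G(61))/(-24333 + 25384) = (7178 + (-3 - 1*61))/(-24333 + 25384) = (7178 + (-3 - 61))/1051 = (7178 - 64)*(1/1051) = 7114*(1/1051) = 7114/1051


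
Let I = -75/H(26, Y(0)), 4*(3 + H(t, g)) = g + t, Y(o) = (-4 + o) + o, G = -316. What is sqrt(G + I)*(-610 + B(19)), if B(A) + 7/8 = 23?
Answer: -4703*I*sqrt(346)/8 ≈ -10935.0*I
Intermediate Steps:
B(A) = 177/8 (B(A) = -7/8 + 23 = 177/8)
Y(o) = -4 + 2*o
H(t, g) = -3 + g/4 + t/4 (H(t, g) = -3 + (g + t)/4 = -3 + (g/4 + t/4) = -3 + g/4 + t/4)
I = -30 (I = -75/(-3 + (-4 + 2*0)/4 + (1/4)*26) = -75/(-3 + (-4 + 0)/4 + 13/2) = -75/(-3 + (1/4)*(-4) + 13/2) = -75/(-3 - 1 + 13/2) = -75/5/2 = -75*2/5 = -30)
sqrt(G + I)*(-610 + B(19)) = sqrt(-316 - 30)*(-610 + 177/8) = sqrt(-346)*(-4703/8) = (I*sqrt(346))*(-4703/8) = -4703*I*sqrt(346)/8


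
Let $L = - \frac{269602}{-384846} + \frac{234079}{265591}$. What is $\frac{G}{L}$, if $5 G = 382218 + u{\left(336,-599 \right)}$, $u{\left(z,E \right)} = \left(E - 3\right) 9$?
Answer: $\frac{7079658765795}{148610507} \approx 47639.0$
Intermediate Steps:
$u{\left(z,E \right)} = -27 + 9 E$ ($u{\left(z,E \right)} = \left(-3 + E\right) 9 = -27 + 9 E$)
$L = \frac{4755536224}{3006224529}$ ($L = \left(-269602\right) \left(- \frac{1}{384846}\right) + 234079 \cdot \frac{1}{265591} = \frac{134801}{192423} + \frac{234079}{265591} = \frac{4755536224}{3006224529} \approx 1.5819$)
$G = 75360$ ($G = \frac{382218 + \left(-27 + 9 \left(-599\right)\right)}{5} = \frac{382218 - 5418}{5} = \frac{1}{5} \cdot 376800 = 75360$)
$\frac{G}{L} = \frac{75360}{\frac{4755536224}{3006224529}} = 75360 \cdot \frac{3006224529}{4755536224} = \frac{7079658765795}{148610507}$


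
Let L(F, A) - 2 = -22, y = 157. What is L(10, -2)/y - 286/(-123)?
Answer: 42442/19311 ≈ 2.1978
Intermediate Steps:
L(F, A) = -20 (L(F, A) = 2 - 22 = -20)
L(10, -2)/y - 286/(-123) = -20/157 - 286/(-123) = -20*1/157 - 286*(-1/123) = -20/157 + 286/123 = 42442/19311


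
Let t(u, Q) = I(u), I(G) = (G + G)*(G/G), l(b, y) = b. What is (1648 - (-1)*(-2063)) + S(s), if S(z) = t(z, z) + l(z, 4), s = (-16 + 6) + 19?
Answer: -388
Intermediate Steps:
I(G) = 2*G (I(G) = (2*G)*1 = 2*G)
t(u, Q) = 2*u
s = 9 (s = -10 + 19 = 9)
S(z) = 3*z (S(z) = 2*z + z = 3*z)
(1648 - (-1)*(-2063)) + S(s) = (1648 - (-1)*(-2063)) + 3*9 = (1648 - 1*2063) + 27 = (1648 - 2063) + 27 = -415 + 27 = -388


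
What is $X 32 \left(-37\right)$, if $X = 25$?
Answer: $-29600$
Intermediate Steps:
$X 32 \left(-37\right) = 25 \cdot 32 \left(-37\right) = 800 \left(-37\right) = -29600$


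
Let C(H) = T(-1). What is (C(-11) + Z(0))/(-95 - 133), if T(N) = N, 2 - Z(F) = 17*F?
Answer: -1/228 ≈ -0.0043860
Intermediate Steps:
Z(F) = 2 - 17*F
C(H) = -1
(C(-11) + Z(0))/(-95 - 133) = (-1 + (2 - 17*0))/(-95 - 133) = (-1 + (2 + 0))/(-228) = (-1 + 2)*(-1/228) = 1*(-1/228) = -1/228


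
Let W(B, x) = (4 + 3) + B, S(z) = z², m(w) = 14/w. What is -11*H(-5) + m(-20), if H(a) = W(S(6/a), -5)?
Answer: -4677/50 ≈ -93.540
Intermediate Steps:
W(B, x) = 7 + B
H(a) = 7 + 36/a² (H(a) = 7 + (6/a)² = 7 + 36/a²)
-11*H(-5) + m(-20) = -11*(7 + 36/(-5)²) + 14/(-20) = -11*(7 + 36*(1/25)) + 14*(-1/20) = -11*(7 + 36/25) - 7/10 = -11*211/25 - 7/10 = -2321/25 - 7/10 = -4677/50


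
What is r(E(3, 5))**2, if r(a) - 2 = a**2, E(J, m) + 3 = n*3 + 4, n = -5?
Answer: 39204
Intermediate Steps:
E(J, m) = -14 (E(J, m) = -3 + (-5*3 + 4) = -3 + (-15 + 4) = -3 - 11 = -14)
r(a) = 2 + a**2
r(E(3, 5))**2 = (2 + (-14)**2)**2 = (2 + 196)**2 = 198**2 = 39204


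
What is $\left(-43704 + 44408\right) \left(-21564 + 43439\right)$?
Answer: $15400000$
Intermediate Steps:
$\left(-43704 + 44408\right) \left(-21564 + 43439\right) = 704 \cdot 21875 = 15400000$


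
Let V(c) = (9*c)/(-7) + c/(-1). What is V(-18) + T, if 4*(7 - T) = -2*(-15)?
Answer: 569/14 ≈ 40.643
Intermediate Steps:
V(c) = -16*c/7 (V(c) = (9*c)*(-⅐) + c*(-1) = -9*c/7 - c = -16*c/7)
T = -½ (T = 7 - (-1)*(-15)/2 = 7 - ¼*30 = 7 - 15/2 = -½ ≈ -0.50000)
V(-18) + T = -16/7*(-18) - ½ = 288/7 - ½ = 569/14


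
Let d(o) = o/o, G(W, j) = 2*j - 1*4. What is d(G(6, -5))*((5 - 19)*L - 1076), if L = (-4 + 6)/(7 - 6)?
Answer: -1104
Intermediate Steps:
G(W, j) = -4 + 2*j (G(W, j) = 2*j - 4 = -4 + 2*j)
L = 2 (L = 2/1 = 2*1 = 2)
d(o) = 1
d(G(6, -5))*((5 - 19)*L - 1076) = 1*((5 - 19)*2 - 1076) = 1*(-14*2 - 1076) = 1*(-28 - 1076) = 1*(-1104) = -1104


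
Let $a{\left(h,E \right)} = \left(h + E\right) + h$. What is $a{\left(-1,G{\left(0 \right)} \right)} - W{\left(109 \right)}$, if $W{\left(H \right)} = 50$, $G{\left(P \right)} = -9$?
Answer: $-61$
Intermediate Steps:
$a{\left(h,E \right)} = E + 2 h$ ($a{\left(h,E \right)} = \left(E + h\right) + h = E + 2 h$)
$a{\left(-1,G{\left(0 \right)} \right)} - W{\left(109 \right)} = \left(-9 + 2 \left(-1\right)\right) - 50 = \left(-9 - 2\right) - 50 = -11 - 50 = -61$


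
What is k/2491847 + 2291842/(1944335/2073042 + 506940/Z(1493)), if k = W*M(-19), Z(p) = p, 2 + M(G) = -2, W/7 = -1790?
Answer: 17675644305485475255044/2625935289605463845 ≈ 6731.2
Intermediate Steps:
W = -12530 (W = 7*(-1790) = -12530)
M(G) = -4 (M(G) = -2 - 2 = -4)
k = 50120 (k = -12530*(-4) = 50120)
k/2491847 + 2291842/(1944335/2073042 + 506940/Z(1493)) = 50120/2491847 + 2291842/(1944335/2073042 + 506940/1493) = 50120/2491847 + 2291842/(1053810803635/3095051706) = 50120/2491847 + 2291842*(3095051706/1053810803635) = 50120/2491847 + 7093369491982452/1053810803635 = 17675644305485475255044/2625935289605463845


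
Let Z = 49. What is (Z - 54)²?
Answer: 25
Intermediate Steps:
(Z - 54)² = (49 - 54)² = (-5)² = 25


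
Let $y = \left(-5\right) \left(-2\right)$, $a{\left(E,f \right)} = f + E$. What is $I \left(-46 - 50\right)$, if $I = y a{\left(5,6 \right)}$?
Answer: $-10560$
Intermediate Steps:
$a{\left(E,f \right)} = E + f$
$y = 10$
$I = 110$ ($I = 10 \left(5 + 6\right) = 10 \cdot 11 = 110$)
$I \left(-46 - 50\right) = 110 \left(-46 - 50\right) = 110 \left(-96\right) = -10560$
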